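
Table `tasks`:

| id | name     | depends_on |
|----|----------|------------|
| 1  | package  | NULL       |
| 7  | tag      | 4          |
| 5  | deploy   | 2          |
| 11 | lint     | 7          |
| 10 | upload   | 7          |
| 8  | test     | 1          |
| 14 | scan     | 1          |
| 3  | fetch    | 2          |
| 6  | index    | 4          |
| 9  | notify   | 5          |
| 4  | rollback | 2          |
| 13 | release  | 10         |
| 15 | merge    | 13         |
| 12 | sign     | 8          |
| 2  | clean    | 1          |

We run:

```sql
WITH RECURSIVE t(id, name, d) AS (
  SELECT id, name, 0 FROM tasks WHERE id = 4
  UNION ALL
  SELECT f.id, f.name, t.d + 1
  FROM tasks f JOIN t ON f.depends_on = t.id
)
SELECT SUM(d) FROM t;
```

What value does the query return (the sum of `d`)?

Base: id=4 (rollback) at d 0.
Iteration 1: rows with depends_on in {4} -> index (id 6, d 1), tag (id 7, d 1).
Iteration 2: rows with depends_on in {6,7} -> upload (id 10, d 2), lint (id 11, d 2).
Iteration 3: rows with depends_on in {10,11} -> release (id 13, d 3).
Iteration 4: rows with depends_on in {13} -> merge (id 15, d 4).
Iteration 5: no rows with depends_on in {15}; recursion stops.
SUM(d) = 0 + 1 + 1 + 2 + 2 + 3 + 4 = 13.

13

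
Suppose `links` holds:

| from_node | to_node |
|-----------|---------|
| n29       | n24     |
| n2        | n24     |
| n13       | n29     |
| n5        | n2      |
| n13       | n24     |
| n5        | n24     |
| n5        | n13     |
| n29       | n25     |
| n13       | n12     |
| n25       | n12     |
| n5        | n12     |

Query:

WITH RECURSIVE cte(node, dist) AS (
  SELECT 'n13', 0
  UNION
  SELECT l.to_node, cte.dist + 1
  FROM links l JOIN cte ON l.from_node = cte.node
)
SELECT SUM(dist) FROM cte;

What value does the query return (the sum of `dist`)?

10

Base: (n13, dist=0).
Iteration 1: edges from {n13} -> (n12, dist=1), (n24, dist=1), (n29, dist=1).
Iteration 2: edges from {n12,n24,n29} -> (n24, dist=2), (n25, dist=2).
Iteration 3: edges from {n24,n25} -> (n12, dist=3).
Iteration 4: no outgoing edges from {n12}; recursion stops.
SUM(dist) = 0 + 1 + 1 + 1 + 2 + 2 + 3 = 10.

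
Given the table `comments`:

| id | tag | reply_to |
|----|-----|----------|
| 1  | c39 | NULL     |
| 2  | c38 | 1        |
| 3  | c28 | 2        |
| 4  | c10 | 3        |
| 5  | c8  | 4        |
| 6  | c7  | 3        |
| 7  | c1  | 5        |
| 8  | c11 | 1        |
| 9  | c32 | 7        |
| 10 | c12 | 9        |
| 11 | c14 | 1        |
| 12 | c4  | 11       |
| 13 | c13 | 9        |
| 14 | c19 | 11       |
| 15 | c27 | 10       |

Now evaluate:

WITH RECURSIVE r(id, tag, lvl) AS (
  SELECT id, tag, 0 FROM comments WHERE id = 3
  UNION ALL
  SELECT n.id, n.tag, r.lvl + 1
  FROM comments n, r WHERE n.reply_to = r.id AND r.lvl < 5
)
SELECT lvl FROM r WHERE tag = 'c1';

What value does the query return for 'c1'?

Base: id=3 (c28) at lvl 0.
Iteration 1: rows with reply_to in {3} -> c10 (id 4, lvl 1), c7 (id 6, lvl 1).
Iteration 2: rows with reply_to in {4,6} -> c8 (id 5, lvl 2).
Iteration 3: rows with reply_to in {5} -> c1 (id 7, lvl 3).
Iteration 4: rows with reply_to in {7} -> c32 (id 9, lvl 4).
Iteration 5: rows with reply_to in {9} -> c12 (id 10, lvl 5), c13 (id 13, lvl 5).
Iteration 6: lvl < 5 fails for all current rows; recursion stops.

3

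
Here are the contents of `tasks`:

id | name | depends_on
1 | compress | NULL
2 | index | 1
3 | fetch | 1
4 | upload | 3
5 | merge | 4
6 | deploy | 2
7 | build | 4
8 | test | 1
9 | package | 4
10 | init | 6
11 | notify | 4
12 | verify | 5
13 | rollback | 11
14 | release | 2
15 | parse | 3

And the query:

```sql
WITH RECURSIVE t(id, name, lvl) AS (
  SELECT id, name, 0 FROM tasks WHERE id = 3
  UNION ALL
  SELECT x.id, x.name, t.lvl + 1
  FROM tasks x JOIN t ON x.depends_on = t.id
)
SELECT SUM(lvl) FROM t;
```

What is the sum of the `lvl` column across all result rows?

Base: id=3 (fetch) at lvl 0.
Iteration 1: rows with depends_on in {3} -> upload (id 4, lvl 1), parse (id 15, lvl 1).
Iteration 2: rows with depends_on in {4,15} -> merge (id 5, lvl 2), build (id 7, lvl 2), package (id 9, lvl 2), notify (id 11, lvl 2).
Iteration 3: rows with depends_on in {5,7,9,11} -> verify (id 12, lvl 3), rollback (id 13, lvl 3).
Iteration 4: no rows with depends_on in {12,13}; recursion stops.
SUM(lvl) = 0 + 1 + 1 + 2 + 2 + 2 + 2 + 3 + 3 = 16.

16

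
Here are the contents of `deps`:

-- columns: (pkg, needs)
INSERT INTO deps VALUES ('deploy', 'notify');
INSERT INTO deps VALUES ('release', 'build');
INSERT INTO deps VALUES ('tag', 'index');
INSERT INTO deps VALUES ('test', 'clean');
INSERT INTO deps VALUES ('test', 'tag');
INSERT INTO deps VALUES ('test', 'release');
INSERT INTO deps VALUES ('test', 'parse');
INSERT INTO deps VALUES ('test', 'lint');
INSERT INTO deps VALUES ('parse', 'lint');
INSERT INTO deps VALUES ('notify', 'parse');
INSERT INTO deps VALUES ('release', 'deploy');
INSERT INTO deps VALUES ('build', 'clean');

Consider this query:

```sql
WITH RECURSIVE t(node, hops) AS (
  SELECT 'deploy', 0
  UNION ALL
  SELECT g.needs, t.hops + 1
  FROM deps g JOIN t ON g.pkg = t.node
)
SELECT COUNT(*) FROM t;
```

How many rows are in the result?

4

Base: (deploy, hops=0).
Iteration 1: edges from {deploy} -> (notify, hops=1).
Iteration 2: edges from {notify} -> (parse, hops=2).
Iteration 3: edges from {parse} -> (lint, hops=3).
Iteration 4: no outgoing edges from {lint}; recursion stops.
Total rows emitted: 4.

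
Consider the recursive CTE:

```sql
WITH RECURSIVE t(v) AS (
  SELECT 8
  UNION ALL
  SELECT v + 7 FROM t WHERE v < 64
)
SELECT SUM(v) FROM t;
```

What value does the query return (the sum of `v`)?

324

Base: v=8.
Iteration 1: 8 < 64 holds -> v = 8 + 7 = 15.
Iteration 2: 15 < 64 holds -> v = 15 + 7 = 22.
Iteration 3: 22 < 64 holds -> v = 22 + 7 = 29.
Iteration 4: 29 < 64 holds -> v = 29 + 7 = 36.
Iteration 5: 36 < 64 holds -> v = 36 + 7 = 43.
Iteration 6: 43 < 64 holds -> v = 43 + 7 = 50.
Iteration 7: 50 < 64 holds -> v = 50 + 7 = 57.
Iteration 8: 57 < 64 holds -> v = 57 + 7 = 64.
Iteration 9: 64 < 64 fails; recursion stops.
SUM(v) = 8 + 15 + 22 + 29 + 36 + 43 + 50 + 57 + 64 = 324.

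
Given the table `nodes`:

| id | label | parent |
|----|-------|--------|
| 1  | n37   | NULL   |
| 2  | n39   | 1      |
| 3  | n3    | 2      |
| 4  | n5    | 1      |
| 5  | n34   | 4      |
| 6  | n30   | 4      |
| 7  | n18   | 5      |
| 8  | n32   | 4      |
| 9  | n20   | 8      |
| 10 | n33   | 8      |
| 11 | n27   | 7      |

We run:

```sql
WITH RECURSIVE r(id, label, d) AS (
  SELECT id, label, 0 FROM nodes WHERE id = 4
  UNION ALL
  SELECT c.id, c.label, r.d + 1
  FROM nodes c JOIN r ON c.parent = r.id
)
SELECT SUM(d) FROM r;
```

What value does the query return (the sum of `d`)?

Base: id=4 (n5) at d 0.
Iteration 1: rows with parent in {4} -> n34 (id 5, d 1), n30 (id 6, d 1), n32 (id 8, d 1).
Iteration 2: rows with parent in {5,6,8} -> n18 (id 7, d 2), n20 (id 9, d 2), n33 (id 10, d 2).
Iteration 3: rows with parent in {7,9,10} -> n27 (id 11, d 3).
Iteration 4: no rows with parent in {11}; recursion stops.
SUM(d) = 0 + 1 + 1 + 1 + 2 + 2 + 2 + 3 = 12.

12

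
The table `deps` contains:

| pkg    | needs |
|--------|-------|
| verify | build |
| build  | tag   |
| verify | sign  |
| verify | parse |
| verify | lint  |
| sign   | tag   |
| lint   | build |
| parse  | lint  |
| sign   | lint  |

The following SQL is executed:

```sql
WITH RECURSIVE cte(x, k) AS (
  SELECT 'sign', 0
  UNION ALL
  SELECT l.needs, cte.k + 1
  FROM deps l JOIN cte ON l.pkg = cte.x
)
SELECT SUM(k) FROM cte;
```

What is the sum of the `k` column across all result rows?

Base: (sign, k=0).
Iteration 1: edges from {sign} -> (lint, k=1), (tag, k=1).
Iteration 2: edges from {lint,tag} -> (build, k=2).
Iteration 3: edges from {build} -> (tag, k=3).
Iteration 4: no outgoing edges from {tag}; recursion stops.
SUM(k) = 0 + 1 + 1 + 2 + 3 = 7.

7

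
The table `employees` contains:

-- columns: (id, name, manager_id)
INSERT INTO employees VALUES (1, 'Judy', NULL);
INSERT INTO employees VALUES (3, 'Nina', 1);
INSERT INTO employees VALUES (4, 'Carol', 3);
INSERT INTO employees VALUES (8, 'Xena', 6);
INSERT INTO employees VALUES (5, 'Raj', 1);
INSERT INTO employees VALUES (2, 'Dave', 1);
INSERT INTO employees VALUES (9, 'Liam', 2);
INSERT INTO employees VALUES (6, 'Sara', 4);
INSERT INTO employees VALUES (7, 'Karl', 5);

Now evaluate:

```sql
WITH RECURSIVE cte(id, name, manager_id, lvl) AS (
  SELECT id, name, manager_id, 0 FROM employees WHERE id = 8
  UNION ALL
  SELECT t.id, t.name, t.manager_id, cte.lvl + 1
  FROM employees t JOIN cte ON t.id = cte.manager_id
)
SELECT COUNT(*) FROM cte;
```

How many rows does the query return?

Base: id=8 (Xena), manager_id=6, lvl 0.
Iteration 1: join on id=6 -> Sara (id 6, manager_id=4, lvl 1).
Iteration 2: join on id=4 -> Carol (id 4, manager_id=3, lvl 2).
Iteration 3: join on id=3 -> Nina (id 3, manager_id=1, lvl 3).
Iteration 4: join on id=1 -> Judy (id 1, manager_id=NULL, lvl 4).
Iteration 5: manager_id is NULL; no match; recursion stops.
Total rows emitted: 5.

5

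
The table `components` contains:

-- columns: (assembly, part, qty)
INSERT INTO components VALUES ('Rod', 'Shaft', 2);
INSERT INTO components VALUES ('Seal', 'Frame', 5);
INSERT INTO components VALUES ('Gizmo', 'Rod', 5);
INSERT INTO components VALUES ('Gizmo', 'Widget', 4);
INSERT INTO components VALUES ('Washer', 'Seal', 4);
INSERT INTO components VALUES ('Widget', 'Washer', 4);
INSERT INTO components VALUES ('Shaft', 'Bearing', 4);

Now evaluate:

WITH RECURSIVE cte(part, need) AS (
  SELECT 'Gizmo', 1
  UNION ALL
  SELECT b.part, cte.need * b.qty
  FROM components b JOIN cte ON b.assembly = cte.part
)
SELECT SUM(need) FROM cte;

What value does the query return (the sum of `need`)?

Base: (Gizmo, need=1).
Iteration 1: components of {Gizmo} -> Rod = 1*5 = 5, Widget = 1*4 = 4.
Iteration 2: components of {Rod,Widget} -> Shaft = 5*2 = 10, Washer = 4*4 = 16.
Iteration 3: components of {Shaft,Washer} -> Bearing = 10*4 = 40, Seal = 16*4 = 64.
Iteration 4: components of {Bearing,Seal} -> Frame = 64*5 = 320.
Iteration 5: no further components; recursion stops.
SUM(need) = 1 + 4 + 5 + 16 + 10 + 64 + 40 + 320 = 460.

460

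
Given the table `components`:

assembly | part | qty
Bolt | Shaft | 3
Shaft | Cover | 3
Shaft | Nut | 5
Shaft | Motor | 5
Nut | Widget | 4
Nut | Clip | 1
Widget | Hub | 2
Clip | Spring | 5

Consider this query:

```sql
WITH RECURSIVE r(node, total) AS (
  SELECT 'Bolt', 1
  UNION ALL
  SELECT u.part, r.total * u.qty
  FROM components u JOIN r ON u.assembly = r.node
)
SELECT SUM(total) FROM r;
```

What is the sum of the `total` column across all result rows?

Base: (Bolt, total=1).
Iteration 1: components of {Bolt} -> Shaft = 1*3 = 3.
Iteration 2: components of {Shaft} -> Cover = 3*3 = 9, Motor = 3*5 = 15, Nut = 3*5 = 15.
Iteration 3: components of {Cover,Motor,Nut} -> Clip = 15*1 = 15, Widget = 15*4 = 60.
Iteration 4: components of {Clip,Widget} -> Hub = 60*2 = 120, Spring = 15*5 = 75.
Iteration 5: no further components; recursion stops.
SUM(total) = 1 + 3 + 9 + 15 + 15 + 60 + 15 + 120 + 75 = 313.

313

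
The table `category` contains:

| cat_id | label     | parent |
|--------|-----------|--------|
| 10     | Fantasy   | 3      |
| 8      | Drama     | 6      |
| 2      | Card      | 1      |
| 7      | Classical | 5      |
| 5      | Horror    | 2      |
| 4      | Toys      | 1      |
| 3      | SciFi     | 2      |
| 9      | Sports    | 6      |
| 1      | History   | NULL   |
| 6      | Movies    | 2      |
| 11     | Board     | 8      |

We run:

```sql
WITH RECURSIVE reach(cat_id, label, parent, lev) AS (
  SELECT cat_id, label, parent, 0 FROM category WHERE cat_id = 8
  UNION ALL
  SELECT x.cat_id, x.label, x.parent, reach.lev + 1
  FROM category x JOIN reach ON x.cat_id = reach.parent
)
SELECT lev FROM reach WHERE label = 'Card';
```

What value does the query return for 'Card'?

2

Base: cat_id=8 (Drama), parent=6, lev 0.
Iteration 1: join on cat_id=6 -> Movies (id 6, parent=2, lev 1).
Iteration 2: join on cat_id=2 -> Card (id 2, parent=1, lev 2).
Iteration 3: join on cat_id=1 -> History (id 1, parent=NULL, lev 3).
Iteration 4: parent is NULL; no match; recursion stops.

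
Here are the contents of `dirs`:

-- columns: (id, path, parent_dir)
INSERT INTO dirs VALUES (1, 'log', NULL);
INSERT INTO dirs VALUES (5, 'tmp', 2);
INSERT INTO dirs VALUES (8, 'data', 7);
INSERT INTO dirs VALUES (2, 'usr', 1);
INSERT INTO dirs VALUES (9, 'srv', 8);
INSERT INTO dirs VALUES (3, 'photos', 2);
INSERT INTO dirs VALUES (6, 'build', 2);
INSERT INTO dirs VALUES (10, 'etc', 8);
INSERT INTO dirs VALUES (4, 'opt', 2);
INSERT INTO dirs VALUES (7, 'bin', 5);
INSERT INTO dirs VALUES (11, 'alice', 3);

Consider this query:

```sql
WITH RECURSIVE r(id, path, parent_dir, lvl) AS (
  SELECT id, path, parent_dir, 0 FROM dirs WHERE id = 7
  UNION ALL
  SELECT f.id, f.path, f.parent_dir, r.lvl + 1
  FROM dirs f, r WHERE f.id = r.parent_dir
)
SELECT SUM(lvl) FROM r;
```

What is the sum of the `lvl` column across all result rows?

Base: id=7 (bin), parent_dir=5, lvl 0.
Iteration 1: join on id=5 -> tmp (id 5, parent_dir=2, lvl 1).
Iteration 2: join on id=2 -> usr (id 2, parent_dir=1, lvl 2).
Iteration 3: join on id=1 -> log (id 1, parent_dir=NULL, lvl 3).
Iteration 4: parent_dir is NULL; no match; recursion stops.
SUM(lvl) = 0 + 1 + 2 + 3 = 6.

6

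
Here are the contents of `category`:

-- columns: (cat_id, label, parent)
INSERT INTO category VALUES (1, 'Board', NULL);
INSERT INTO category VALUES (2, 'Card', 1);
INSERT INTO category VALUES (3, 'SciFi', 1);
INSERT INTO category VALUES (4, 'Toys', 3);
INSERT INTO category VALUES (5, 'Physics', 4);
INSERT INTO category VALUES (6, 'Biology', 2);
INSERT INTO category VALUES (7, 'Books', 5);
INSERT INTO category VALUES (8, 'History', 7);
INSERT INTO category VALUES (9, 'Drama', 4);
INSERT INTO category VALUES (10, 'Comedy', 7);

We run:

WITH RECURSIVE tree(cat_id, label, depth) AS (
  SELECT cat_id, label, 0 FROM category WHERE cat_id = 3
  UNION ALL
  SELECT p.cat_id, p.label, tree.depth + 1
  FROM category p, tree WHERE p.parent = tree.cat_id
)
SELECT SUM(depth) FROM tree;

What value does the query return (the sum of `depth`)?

Base: cat_id=3 (SciFi) at depth 0.
Iteration 1: rows with parent in {3} -> Toys (id 4, depth 1).
Iteration 2: rows with parent in {4} -> Physics (id 5, depth 2), Drama (id 9, depth 2).
Iteration 3: rows with parent in {5,9} -> Books (id 7, depth 3).
Iteration 4: rows with parent in {7} -> History (id 8, depth 4), Comedy (id 10, depth 4).
Iteration 5: no rows with parent in {8,10}; recursion stops.
SUM(depth) = 0 + 1 + 2 + 2 + 3 + 4 + 4 = 16.

16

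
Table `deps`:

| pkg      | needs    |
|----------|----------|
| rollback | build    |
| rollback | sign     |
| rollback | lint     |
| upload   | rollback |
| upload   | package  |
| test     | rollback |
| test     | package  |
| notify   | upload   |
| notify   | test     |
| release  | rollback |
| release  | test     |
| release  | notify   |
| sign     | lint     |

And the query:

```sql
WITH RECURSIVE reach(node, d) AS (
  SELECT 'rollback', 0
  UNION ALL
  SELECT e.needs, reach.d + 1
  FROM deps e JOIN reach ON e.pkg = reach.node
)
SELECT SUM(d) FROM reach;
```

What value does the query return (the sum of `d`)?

Base: (rollback, d=0).
Iteration 1: edges from {rollback} -> (build, d=1), (lint, d=1), (sign, d=1).
Iteration 2: edges from {build,lint,sign} -> (lint, d=2).
Iteration 3: no outgoing edges from {lint}; recursion stops.
SUM(d) = 0 + 1 + 1 + 1 + 2 = 5.

5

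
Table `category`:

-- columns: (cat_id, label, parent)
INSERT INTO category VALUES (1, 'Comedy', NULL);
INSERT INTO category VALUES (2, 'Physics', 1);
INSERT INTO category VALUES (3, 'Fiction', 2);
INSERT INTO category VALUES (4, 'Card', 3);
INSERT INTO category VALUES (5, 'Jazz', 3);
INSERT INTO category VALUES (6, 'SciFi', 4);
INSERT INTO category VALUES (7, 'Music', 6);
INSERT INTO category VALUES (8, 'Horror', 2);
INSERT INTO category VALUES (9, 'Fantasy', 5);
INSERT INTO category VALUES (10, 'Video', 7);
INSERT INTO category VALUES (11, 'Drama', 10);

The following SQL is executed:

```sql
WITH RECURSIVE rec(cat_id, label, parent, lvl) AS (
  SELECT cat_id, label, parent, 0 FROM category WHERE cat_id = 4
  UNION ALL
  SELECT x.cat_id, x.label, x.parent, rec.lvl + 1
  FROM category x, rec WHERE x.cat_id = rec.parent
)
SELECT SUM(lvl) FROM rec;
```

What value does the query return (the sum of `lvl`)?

Base: cat_id=4 (Card), parent=3, lvl 0.
Iteration 1: join on cat_id=3 -> Fiction (id 3, parent=2, lvl 1).
Iteration 2: join on cat_id=2 -> Physics (id 2, parent=1, lvl 2).
Iteration 3: join on cat_id=1 -> Comedy (id 1, parent=NULL, lvl 3).
Iteration 4: parent is NULL; no match; recursion stops.
SUM(lvl) = 0 + 1 + 2 + 3 = 6.

6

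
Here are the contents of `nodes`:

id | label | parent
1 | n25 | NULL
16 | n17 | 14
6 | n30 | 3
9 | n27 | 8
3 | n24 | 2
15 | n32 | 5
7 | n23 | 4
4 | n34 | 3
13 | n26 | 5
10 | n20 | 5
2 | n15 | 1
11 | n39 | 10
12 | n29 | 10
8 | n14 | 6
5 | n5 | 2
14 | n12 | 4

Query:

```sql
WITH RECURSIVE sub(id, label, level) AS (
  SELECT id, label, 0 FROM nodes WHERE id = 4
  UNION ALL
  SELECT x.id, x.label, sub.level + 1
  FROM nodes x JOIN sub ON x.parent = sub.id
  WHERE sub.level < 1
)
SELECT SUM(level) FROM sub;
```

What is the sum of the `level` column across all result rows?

Base: id=4 (n34) at level 0.
Iteration 1: rows with parent in {4} -> n23 (id 7, level 1), n12 (id 14, level 1).
Iteration 2: level < 1 fails for all current rows; recursion stops.
SUM(level) = 0 + 1 + 1 = 2.

2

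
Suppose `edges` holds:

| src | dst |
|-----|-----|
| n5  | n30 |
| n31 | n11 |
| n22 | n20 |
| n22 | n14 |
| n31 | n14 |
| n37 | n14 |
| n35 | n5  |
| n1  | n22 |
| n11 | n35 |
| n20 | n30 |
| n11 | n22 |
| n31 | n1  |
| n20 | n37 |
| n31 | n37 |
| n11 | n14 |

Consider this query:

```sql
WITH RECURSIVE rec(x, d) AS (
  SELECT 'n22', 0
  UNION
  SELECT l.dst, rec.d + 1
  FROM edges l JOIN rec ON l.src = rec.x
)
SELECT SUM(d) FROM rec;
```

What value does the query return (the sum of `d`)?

9

Base: (n22, d=0).
Iteration 1: edges from {n22} -> (n14, d=1), (n20, d=1).
Iteration 2: edges from {n14,n20} -> (n30, d=2), (n37, d=2).
Iteration 3: edges from {n30,n37} -> (n14, d=3).
Iteration 4: no outgoing edges from {n14}; recursion stops.
SUM(d) = 0 + 1 + 1 + 2 + 2 + 3 = 9.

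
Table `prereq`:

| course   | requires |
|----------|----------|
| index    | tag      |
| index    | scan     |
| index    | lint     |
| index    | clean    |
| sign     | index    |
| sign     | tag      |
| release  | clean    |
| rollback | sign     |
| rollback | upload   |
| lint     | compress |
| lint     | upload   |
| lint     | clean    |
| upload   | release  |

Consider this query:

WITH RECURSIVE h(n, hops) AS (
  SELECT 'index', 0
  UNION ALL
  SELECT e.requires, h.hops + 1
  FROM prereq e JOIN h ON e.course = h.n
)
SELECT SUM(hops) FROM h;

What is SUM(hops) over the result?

17

Base: (index, hops=0).
Iteration 1: edges from {index} -> (clean, hops=1), (lint, hops=1), (scan, hops=1), (tag, hops=1).
Iteration 2: edges from {clean,lint,scan,tag} -> (clean, hops=2), (compress, hops=2), (upload, hops=2).
Iteration 3: edges from {clean,compress,upload} -> (release, hops=3).
Iteration 4: edges from {release} -> (clean, hops=4).
Iteration 5: no outgoing edges from {clean}; recursion stops.
SUM(hops) = 0 + 1 + 1 + 1 + 1 + 2 + 2 + 2 + 3 + 4 = 17.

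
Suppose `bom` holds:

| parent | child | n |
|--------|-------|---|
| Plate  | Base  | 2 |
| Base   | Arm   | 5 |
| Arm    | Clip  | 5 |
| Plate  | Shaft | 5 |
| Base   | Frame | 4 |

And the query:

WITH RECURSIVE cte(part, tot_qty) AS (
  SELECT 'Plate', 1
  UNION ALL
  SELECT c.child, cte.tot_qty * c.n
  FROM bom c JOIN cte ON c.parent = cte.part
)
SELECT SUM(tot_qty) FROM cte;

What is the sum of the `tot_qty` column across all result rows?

76

Base: (Plate, tot_qty=1).
Iteration 1: components of {Plate} -> Base = 1*2 = 2, Shaft = 1*5 = 5.
Iteration 2: components of {Base,Shaft} -> Arm = 2*5 = 10, Frame = 2*4 = 8.
Iteration 3: components of {Arm,Frame} -> Clip = 10*5 = 50.
Iteration 4: no further components; recursion stops.
SUM(tot_qty) = 1 + 2 + 5 + 10 + 8 + 50 = 76.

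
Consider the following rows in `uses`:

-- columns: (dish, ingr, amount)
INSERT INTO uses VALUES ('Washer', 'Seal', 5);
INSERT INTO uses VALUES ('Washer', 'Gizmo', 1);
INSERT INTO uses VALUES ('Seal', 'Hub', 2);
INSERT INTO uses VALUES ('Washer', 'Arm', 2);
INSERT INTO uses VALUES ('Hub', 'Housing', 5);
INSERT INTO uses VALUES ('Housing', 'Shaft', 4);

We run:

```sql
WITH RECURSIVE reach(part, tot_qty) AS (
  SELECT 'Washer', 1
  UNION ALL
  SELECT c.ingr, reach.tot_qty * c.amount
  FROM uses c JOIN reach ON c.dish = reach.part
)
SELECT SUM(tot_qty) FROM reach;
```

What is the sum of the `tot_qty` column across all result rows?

Base: (Washer, tot_qty=1).
Iteration 1: components of {Washer} -> Arm = 1*2 = 2, Gizmo = 1*1 = 1, Seal = 1*5 = 5.
Iteration 2: components of {Arm,Gizmo,Seal} -> Hub = 5*2 = 10.
Iteration 3: components of {Hub} -> Housing = 10*5 = 50.
Iteration 4: components of {Housing} -> Shaft = 50*4 = 200.
Iteration 5: no further components; recursion stops.
SUM(tot_qty) = 1 + 5 + 1 + 2 + 10 + 50 + 200 = 269.

269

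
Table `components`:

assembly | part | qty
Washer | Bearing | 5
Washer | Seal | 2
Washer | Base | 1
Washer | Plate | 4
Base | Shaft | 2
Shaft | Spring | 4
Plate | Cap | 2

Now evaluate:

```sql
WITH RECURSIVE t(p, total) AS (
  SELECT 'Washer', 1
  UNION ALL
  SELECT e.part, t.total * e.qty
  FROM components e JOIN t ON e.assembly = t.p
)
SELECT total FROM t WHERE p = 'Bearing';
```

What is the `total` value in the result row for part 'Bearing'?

Base: (Washer, total=1).
Iteration 1: components of {Washer} -> Base = 1*1 = 1, Bearing = 1*5 = 5, Plate = 1*4 = 4, Seal = 1*2 = 2.
Iteration 2: components of {Base,Bearing,Plate,Seal} -> Cap = 4*2 = 8, Shaft = 1*2 = 2.
Iteration 3: components of {Cap,Shaft} -> Spring = 2*4 = 8.
Iteration 4: no further components; recursion stops.

5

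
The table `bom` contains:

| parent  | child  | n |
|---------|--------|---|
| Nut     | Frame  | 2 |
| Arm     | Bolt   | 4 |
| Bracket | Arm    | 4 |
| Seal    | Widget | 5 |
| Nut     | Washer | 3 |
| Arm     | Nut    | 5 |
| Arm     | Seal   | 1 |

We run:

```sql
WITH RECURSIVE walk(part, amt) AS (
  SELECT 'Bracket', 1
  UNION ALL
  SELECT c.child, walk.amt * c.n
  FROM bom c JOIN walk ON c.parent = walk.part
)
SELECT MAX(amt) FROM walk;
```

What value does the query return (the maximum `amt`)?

Base: (Bracket, amt=1).
Iteration 1: components of {Bracket} -> Arm = 1*4 = 4.
Iteration 2: components of {Arm} -> Bolt = 4*4 = 16, Nut = 4*5 = 20, Seal = 4*1 = 4.
Iteration 3: components of {Bolt,Nut,Seal} -> Frame = 20*2 = 40, Washer = 20*3 = 60, Widget = 4*5 = 20.
Iteration 4: no further components; recursion stops.
amt values: 1, 4, 16, 20, 4, 60, 40, 20; the maximum is 60.

60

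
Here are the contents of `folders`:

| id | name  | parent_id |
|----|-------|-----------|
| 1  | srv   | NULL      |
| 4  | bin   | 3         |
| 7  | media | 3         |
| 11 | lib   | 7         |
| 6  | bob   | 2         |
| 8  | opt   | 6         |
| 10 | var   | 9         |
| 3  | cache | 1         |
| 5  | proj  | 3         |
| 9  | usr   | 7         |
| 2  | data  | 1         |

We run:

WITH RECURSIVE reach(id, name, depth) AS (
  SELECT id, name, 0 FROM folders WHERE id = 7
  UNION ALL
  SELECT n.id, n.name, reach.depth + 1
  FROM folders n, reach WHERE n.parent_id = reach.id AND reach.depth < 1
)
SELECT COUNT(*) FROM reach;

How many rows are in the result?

Base: id=7 (media) at depth 0.
Iteration 1: rows with parent_id in {7} -> usr (id 9, depth 1), lib (id 11, depth 1).
Iteration 2: depth < 1 fails for all current rows; recursion stops.
Total rows emitted: 3.

3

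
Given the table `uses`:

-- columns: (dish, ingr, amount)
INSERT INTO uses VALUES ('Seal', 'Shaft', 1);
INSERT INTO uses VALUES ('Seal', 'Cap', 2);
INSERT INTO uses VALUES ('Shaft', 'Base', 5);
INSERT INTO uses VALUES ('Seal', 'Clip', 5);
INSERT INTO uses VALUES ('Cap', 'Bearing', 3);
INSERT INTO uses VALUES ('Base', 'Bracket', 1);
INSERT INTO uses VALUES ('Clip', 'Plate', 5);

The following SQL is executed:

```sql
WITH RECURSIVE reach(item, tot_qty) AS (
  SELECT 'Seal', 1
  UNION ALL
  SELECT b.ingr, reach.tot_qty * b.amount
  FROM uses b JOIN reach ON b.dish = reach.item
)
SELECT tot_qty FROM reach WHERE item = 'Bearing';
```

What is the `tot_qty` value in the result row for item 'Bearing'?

6

Base: (Seal, tot_qty=1).
Iteration 1: components of {Seal} -> Cap = 1*2 = 2, Clip = 1*5 = 5, Shaft = 1*1 = 1.
Iteration 2: components of {Cap,Clip,Shaft} -> Base = 1*5 = 5, Bearing = 2*3 = 6, Plate = 5*5 = 25.
Iteration 3: components of {Base,Bearing,Plate} -> Bracket = 5*1 = 5.
Iteration 4: no further components; recursion stops.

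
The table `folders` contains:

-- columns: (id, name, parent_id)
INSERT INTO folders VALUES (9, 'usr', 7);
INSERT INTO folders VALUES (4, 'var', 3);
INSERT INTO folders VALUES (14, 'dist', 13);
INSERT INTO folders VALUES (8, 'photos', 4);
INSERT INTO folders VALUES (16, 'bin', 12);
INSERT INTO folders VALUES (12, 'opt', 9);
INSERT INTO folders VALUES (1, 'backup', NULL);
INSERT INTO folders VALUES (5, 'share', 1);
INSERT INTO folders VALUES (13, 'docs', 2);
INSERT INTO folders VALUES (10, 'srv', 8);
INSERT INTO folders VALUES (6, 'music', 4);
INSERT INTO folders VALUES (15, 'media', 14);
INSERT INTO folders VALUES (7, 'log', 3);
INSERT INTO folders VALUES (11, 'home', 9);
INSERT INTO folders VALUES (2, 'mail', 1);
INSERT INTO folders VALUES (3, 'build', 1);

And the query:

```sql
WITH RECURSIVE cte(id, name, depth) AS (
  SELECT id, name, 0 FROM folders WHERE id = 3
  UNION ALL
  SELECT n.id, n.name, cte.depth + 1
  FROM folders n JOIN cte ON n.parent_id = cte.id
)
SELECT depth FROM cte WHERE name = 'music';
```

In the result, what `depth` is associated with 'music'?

2

Base: id=3 (build) at depth 0.
Iteration 1: rows with parent_id in {3} -> var (id 4, depth 1), log (id 7, depth 1).
Iteration 2: rows with parent_id in {4,7} -> music (id 6, depth 2), photos (id 8, depth 2), usr (id 9, depth 2).
Iteration 3: rows with parent_id in {6,8,9} -> srv (id 10, depth 3), home (id 11, depth 3), opt (id 12, depth 3).
Iteration 4: rows with parent_id in {10,11,12} -> bin (id 16, depth 4).
Iteration 5: no rows with parent_id in {16}; recursion stops.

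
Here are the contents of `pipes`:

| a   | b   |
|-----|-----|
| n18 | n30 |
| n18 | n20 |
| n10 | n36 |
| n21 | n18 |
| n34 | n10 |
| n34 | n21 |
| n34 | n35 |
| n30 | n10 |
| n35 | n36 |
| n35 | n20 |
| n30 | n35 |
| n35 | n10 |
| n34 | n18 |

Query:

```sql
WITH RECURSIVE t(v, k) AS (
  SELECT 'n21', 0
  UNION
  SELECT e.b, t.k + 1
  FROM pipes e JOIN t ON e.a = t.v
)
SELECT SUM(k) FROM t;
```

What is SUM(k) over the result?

Base: (n21, k=0).
Iteration 1: edges from {n21} -> (n18, k=1).
Iteration 2: edges from {n18} -> (n20, k=2), (n30, k=2).
Iteration 3: edges from {n20,n30} -> (n10, k=3), (n35, k=3).
Iteration 4: edges from {n10,n35} -> (n10, k=4), (n20, k=4), (n36, k=4). [UNION drops 1 duplicate row(s)]
Iteration 5: edges from {n10,n20,n36} -> (n36, k=5).
Iteration 6: no outgoing edges from {n36}; recursion stops.
SUM(k) = 0 + 1 + 2 + 2 + 3 + 3 + 4 + 4 + 4 + 5 = 28.

28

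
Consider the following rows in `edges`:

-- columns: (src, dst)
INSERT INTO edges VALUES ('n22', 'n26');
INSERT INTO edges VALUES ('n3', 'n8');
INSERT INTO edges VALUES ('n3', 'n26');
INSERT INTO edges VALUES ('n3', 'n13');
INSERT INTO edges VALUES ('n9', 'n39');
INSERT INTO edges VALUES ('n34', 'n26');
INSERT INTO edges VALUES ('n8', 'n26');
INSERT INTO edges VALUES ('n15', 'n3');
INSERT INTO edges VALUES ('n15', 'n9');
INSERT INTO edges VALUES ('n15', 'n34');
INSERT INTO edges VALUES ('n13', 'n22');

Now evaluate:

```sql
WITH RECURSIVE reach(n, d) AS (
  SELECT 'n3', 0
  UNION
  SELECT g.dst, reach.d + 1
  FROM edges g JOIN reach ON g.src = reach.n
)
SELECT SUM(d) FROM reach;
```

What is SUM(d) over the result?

Base: (n3, d=0).
Iteration 1: edges from {n3} -> (n13, d=1), (n26, d=1), (n8, d=1).
Iteration 2: edges from {n13,n26,n8} -> (n22, d=2), (n26, d=2).
Iteration 3: edges from {n22,n26} -> (n26, d=3).
Iteration 4: no outgoing edges from {n26}; recursion stops.
SUM(d) = 0 + 1 + 1 + 1 + 2 + 2 + 3 = 10.

10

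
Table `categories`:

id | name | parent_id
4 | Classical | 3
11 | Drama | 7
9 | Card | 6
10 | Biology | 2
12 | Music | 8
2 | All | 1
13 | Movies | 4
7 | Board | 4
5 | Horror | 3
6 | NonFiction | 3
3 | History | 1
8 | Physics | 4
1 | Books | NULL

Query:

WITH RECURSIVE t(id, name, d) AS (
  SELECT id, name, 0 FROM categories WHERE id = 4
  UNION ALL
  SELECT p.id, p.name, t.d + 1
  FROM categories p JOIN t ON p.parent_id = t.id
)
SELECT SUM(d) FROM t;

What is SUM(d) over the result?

Base: id=4 (Classical) at d 0.
Iteration 1: rows with parent_id in {4} -> Board (id 7, d 1), Physics (id 8, d 1), Movies (id 13, d 1).
Iteration 2: rows with parent_id in {7,8,13} -> Drama (id 11, d 2), Music (id 12, d 2).
Iteration 3: no rows with parent_id in {11,12}; recursion stops.
SUM(d) = 0 + 1 + 1 + 1 + 2 + 2 = 7.

7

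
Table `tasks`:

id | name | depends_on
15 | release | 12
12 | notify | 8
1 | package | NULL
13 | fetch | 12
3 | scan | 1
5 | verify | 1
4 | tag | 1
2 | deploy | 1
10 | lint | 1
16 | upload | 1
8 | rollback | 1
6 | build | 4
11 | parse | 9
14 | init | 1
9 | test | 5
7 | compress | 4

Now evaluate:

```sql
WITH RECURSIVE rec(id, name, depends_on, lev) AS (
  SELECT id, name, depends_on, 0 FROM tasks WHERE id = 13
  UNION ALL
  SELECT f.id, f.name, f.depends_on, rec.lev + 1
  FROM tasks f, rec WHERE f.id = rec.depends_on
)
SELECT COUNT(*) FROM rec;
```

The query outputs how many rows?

Base: id=13 (fetch), depends_on=12, lev 0.
Iteration 1: join on id=12 -> notify (id 12, depends_on=8, lev 1).
Iteration 2: join on id=8 -> rollback (id 8, depends_on=1, lev 2).
Iteration 3: join on id=1 -> package (id 1, depends_on=NULL, lev 3).
Iteration 4: depends_on is NULL; no match; recursion stops.
Total rows emitted: 4.

4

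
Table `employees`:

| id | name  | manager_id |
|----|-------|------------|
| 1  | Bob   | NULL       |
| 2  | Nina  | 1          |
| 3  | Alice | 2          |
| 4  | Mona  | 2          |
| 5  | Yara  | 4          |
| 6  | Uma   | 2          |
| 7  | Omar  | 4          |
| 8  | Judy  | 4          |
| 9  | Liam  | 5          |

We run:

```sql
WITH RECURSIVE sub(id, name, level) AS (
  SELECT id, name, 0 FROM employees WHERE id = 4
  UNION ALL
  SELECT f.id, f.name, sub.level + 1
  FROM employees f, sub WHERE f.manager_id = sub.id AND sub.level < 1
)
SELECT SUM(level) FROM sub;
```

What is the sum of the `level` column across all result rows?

Base: id=4 (Mona) at level 0.
Iteration 1: rows with manager_id in {4} -> Yara (id 5, level 1), Omar (id 7, level 1), Judy (id 8, level 1).
Iteration 2: level < 1 fails for all current rows; recursion stops.
SUM(level) = 0 + 1 + 1 + 1 = 3.

3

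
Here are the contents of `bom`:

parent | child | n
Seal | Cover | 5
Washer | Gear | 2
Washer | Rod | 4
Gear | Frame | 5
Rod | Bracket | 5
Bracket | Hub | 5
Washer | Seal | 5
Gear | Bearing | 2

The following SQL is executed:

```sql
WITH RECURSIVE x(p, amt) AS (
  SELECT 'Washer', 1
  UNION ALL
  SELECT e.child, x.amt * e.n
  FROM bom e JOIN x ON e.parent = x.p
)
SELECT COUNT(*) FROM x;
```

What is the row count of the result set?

Base: (Washer, amt=1).
Iteration 1: components of {Washer} -> Gear = 1*2 = 2, Rod = 1*4 = 4, Seal = 1*5 = 5.
Iteration 2: components of {Gear,Rod,Seal} -> Bearing = 2*2 = 4, Bracket = 4*5 = 20, Cover = 5*5 = 25, Frame = 2*5 = 10.
Iteration 3: components of {Bearing,Bracket,Cover,Frame} -> Hub = 20*5 = 100.
Iteration 4: no further components; recursion stops.
Total rows emitted: 9.

9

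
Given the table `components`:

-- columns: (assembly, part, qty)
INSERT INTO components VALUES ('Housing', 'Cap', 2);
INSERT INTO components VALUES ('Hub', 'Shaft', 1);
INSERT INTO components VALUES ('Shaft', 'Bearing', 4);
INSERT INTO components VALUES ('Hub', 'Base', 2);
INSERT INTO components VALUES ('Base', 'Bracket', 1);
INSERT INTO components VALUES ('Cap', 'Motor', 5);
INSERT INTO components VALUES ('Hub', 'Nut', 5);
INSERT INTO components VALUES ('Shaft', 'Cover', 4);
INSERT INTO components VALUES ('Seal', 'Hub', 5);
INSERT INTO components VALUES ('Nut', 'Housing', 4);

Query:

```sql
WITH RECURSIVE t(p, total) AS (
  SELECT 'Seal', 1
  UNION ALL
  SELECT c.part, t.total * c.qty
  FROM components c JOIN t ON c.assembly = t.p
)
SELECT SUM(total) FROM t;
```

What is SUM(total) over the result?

Base: (Seal, total=1).
Iteration 1: components of {Seal} -> Hub = 1*5 = 5.
Iteration 2: components of {Hub} -> Base = 5*2 = 10, Nut = 5*5 = 25, Shaft = 5*1 = 5.
Iteration 3: components of {Base,Nut,Shaft} -> Bearing = 5*4 = 20, Bracket = 10*1 = 10, Cover = 5*4 = 20, Housing = 25*4 = 100.
Iteration 4: components of {Bearing,Bracket,Cover,Housing} -> Cap = 100*2 = 200.
Iteration 5: components of {Cap} -> Motor = 200*5 = 1000.
Iteration 6: no further components; recursion stops.
SUM(total) = 1 + 5 + 5 + 25 + 10 + 20 + 20 + 100 + 10 + 200 + 1000 = 1396.

1396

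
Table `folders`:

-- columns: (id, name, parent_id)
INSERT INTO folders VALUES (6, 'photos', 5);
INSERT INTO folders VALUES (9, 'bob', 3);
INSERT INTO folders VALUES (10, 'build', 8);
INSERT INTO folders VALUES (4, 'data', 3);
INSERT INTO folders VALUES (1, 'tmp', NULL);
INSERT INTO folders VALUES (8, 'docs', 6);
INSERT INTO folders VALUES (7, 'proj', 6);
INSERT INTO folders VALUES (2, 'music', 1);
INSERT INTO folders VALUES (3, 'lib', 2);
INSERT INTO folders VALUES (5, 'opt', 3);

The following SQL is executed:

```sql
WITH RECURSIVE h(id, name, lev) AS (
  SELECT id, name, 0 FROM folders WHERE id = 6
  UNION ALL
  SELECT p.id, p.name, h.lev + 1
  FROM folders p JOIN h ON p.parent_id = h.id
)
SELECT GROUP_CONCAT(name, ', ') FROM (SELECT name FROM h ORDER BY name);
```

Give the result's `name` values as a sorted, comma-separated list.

build, docs, photos, proj

Base: id=6 (photos) at lev 0.
Iteration 1: rows with parent_id in {6} -> proj (id 7, lev 1), docs (id 8, lev 1).
Iteration 2: rows with parent_id in {7,8} -> build (id 10, lev 2).
Iteration 3: no rows with parent_id in {10}; recursion stops.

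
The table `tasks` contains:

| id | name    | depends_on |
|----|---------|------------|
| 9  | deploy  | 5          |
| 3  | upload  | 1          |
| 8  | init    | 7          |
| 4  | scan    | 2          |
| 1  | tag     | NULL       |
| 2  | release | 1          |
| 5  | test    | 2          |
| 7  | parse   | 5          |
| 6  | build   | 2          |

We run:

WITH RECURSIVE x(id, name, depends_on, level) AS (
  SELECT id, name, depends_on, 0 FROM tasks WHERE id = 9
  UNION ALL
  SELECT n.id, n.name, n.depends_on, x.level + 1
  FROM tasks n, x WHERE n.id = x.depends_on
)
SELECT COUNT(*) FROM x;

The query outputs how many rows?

4

Base: id=9 (deploy), depends_on=5, level 0.
Iteration 1: join on id=5 -> test (id 5, depends_on=2, level 1).
Iteration 2: join on id=2 -> release (id 2, depends_on=1, level 2).
Iteration 3: join on id=1 -> tag (id 1, depends_on=NULL, level 3).
Iteration 4: depends_on is NULL; no match; recursion stops.
Total rows emitted: 4.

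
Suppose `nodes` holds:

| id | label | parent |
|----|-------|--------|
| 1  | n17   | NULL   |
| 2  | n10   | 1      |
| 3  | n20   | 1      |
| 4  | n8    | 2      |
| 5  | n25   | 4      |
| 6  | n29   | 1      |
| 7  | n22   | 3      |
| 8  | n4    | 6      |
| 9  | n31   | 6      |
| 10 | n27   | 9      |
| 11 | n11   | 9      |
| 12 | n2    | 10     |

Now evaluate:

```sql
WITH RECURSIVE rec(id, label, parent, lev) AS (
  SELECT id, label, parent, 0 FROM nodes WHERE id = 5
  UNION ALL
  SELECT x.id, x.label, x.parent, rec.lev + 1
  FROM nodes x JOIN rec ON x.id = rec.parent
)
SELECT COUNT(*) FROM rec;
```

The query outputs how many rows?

4

Base: id=5 (n25), parent=4, lev 0.
Iteration 1: join on id=4 -> n8 (id 4, parent=2, lev 1).
Iteration 2: join on id=2 -> n10 (id 2, parent=1, lev 2).
Iteration 3: join on id=1 -> n17 (id 1, parent=NULL, lev 3).
Iteration 4: parent is NULL; no match; recursion stops.
Total rows emitted: 4.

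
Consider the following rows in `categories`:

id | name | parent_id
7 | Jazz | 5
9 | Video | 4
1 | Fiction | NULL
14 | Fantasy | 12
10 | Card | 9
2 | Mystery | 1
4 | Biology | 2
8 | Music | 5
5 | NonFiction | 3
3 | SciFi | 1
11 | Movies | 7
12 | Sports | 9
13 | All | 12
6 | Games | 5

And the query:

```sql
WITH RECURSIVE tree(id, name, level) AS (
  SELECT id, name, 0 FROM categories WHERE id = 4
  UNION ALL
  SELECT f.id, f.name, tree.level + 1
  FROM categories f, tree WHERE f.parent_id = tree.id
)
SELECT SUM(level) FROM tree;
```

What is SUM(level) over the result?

Base: id=4 (Biology) at level 0.
Iteration 1: rows with parent_id in {4} -> Video (id 9, level 1).
Iteration 2: rows with parent_id in {9} -> Card (id 10, level 2), Sports (id 12, level 2).
Iteration 3: rows with parent_id in {10,12} -> All (id 13, level 3), Fantasy (id 14, level 3).
Iteration 4: no rows with parent_id in {13,14}; recursion stops.
SUM(level) = 0 + 1 + 2 + 2 + 3 + 3 = 11.

11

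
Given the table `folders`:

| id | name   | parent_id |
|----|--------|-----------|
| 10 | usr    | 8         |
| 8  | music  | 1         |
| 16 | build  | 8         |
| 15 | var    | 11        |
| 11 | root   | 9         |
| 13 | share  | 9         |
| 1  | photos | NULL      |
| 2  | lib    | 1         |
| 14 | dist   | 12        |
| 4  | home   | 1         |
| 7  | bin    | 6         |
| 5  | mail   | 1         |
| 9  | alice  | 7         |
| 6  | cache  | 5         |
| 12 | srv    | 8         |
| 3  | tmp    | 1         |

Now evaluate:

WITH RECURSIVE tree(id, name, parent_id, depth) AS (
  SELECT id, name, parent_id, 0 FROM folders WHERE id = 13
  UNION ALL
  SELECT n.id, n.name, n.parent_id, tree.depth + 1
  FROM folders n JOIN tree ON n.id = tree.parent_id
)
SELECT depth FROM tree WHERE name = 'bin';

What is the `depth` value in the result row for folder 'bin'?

Base: id=13 (share), parent_id=9, depth 0.
Iteration 1: join on id=9 -> alice (id 9, parent_id=7, depth 1).
Iteration 2: join on id=7 -> bin (id 7, parent_id=6, depth 2).
Iteration 3: join on id=6 -> cache (id 6, parent_id=5, depth 3).
Iteration 4: join on id=5 -> mail (id 5, parent_id=1, depth 4).
Iteration 5: join on id=1 -> photos (id 1, parent_id=NULL, depth 5).
Iteration 6: parent_id is NULL; no match; recursion stops.

2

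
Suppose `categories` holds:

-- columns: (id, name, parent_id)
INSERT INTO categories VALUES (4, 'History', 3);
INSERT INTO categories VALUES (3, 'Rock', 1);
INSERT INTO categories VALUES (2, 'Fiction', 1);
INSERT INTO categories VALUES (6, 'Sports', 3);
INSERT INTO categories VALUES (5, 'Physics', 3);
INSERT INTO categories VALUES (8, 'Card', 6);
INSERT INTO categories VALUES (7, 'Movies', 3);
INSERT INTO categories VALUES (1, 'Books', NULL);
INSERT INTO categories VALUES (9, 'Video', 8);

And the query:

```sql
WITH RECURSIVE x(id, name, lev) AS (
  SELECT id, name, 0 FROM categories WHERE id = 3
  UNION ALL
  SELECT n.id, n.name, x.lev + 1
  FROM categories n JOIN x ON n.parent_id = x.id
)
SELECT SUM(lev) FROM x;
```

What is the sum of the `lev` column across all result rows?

9

Base: id=3 (Rock) at lev 0.
Iteration 1: rows with parent_id in {3} -> History (id 4, lev 1), Physics (id 5, lev 1), Sports (id 6, lev 1), Movies (id 7, lev 1).
Iteration 2: rows with parent_id in {4,5,6,7} -> Card (id 8, lev 2).
Iteration 3: rows with parent_id in {8} -> Video (id 9, lev 3).
Iteration 4: no rows with parent_id in {9}; recursion stops.
SUM(lev) = 0 + 1 + 1 + 1 + 1 + 2 + 3 = 9.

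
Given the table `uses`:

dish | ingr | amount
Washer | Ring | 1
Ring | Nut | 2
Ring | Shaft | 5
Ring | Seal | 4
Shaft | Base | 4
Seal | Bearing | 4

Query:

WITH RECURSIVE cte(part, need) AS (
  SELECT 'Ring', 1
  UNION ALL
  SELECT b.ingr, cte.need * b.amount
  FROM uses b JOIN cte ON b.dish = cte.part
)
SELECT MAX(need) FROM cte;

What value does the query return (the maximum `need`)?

Base: (Ring, need=1).
Iteration 1: components of {Ring} -> Nut = 1*2 = 2, Seal = 1*4 = 4, Shaft = 1*5 = 5.
Iteration 2: components of {Nut,Seal,Shaft} -> Base = 5*4 = 20, Bearing = 4*4 = 16.
Iteration 3: no further components; recursion stops.
need values: 1, 2, 5, 4, 20, 16; the maximum is 20.

20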